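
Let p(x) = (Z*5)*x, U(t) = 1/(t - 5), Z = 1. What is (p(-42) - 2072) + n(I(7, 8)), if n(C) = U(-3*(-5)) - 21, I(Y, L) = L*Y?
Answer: -23029/10 ≈ -2302.9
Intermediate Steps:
U(t) = 1/(-5 + t)
p(x) = 5*x (p(x) = (1*5)*x = 5*x)
n(C) = -209/10 (n(C) = 1/(-5 - 3*(-5)) - 21 = 1/(-5 + 15) - 21 = 1/10 - 21 = ⅒ - 21 = -209/10)
(p(-42) - 2072) + n(I(7, 8)) = (5*(-42) - 2072) - 209/10 = (-210 - 2072) - 209/10 = -2282 - 209/10 = -23029/10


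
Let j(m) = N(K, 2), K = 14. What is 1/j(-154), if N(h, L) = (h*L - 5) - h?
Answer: ⅑ ≈ 0.11111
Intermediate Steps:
N(h, L) = -5 - h + L*h (N(h, L) = (L*h - 5) - h = (-5 + L*h) - h = -5 - h + L*h)
j(m) = 9 (j(m) = -5 - 1*14 + 2*14 = -5 - 14 + 28 = 9)
1/j(-154) = 1/9 = ⅑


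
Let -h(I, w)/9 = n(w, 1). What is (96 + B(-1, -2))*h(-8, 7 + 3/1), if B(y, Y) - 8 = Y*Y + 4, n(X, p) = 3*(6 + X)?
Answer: -48384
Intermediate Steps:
n(X, p) = 18 + 3*X
h(I, w) = -162 - 27*w (h(I, w) = -9*(18 + 3*w) = -162 - 27*w)
B(y, Y) = 12 + Y**2 (B(y, Y) = 8 + (Y*Y + 4) = 8 + (Y**2 + 4) = 8 + (4 + Y**2) = 12 + Y**2)
(96 + B(-1, -2))*h(-8, 7 + 3/1) = (96 + (12 + (-2)**2))*(-162 - 27*(7 + 3/1)) = (96 + (12 + 4))*(-162 - 27*(7 + 3*1)) = (96 + 16)*(-162 - 27*(7 + 3)) = 112*(-162 - 27*10) = 112*(-162 - 270) = 112*(-432) = -48384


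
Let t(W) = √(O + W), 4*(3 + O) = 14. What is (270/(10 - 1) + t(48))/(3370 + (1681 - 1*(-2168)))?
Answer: 30/7219 + √194/14438 ≈ 0.0051204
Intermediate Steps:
O = ½ (O = -3 + (¼)*14 = -3 + 7/2 = ½ ≈ 0.50000)
t(W) = √(½ + W)
(270/(10 - 1) + t(48))/(3370 + (1681 - 1*(-2168))) = (270/(10 - 1) + √(2 + 4*48)/2)/(3370 + (1681 - 1*(-2168))) = (270/9 + √(2 + 192)/2)/(3370 + (1681 + 2168)) = (270*(⅑) + √194/2)/(3370 + 3849) = (30 + √194/2)/7219 = (30 + √194/2)*(1/7219) = 30/7219 + √194/14438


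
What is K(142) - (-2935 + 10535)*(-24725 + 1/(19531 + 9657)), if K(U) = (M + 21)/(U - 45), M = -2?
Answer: 133004389144343/707809 ≈ 1.8791e+8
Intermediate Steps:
K(U) = 19/(-45 + U) (K(U) = (-2 + 21)/(U - 45) = 19/(-45 + U))
K(142) - (-2935 + 10535)*(-24725 + 1/(19531 + 9657)) = 19/(-45 + 142) - (-2935 + 10535)*(-24725 + 1/(19531 + 9657)) = 19/97 - 7600*(-24725 + 1/29188) = 19*(1/97) - 7600*(-24725 + 1/29188) = 19/97 - 7600*(-721673299)/29188 = 19/97 - 1*(-1371179268100/7297) = 19/97 + 1371179268100/7297 = 133004389144343/707809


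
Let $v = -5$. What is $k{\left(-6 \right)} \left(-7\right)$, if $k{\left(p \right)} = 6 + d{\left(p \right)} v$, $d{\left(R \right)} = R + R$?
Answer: $-462$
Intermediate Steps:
$d{\left(R \right)} = 2 R$
$k{\left(p \right)} = 6 - 10 p$ ($k{\left(p \right)} = 6 + 2 p \left(-5\right) = 6 - 10 p$)
$k{\left(-6 \right)} \left(-7\right) = \left(6 - -60\right) \left(-7\right) = \left(6 + 60\right) \left(-7\right) = 66 \left(-7\right) = -462$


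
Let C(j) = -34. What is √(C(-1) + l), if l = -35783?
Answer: I*√35817 ≈ 189.25*I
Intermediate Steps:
√(C(-1) + l) = √(-34 - 35783) = √(-35817) = I*√35817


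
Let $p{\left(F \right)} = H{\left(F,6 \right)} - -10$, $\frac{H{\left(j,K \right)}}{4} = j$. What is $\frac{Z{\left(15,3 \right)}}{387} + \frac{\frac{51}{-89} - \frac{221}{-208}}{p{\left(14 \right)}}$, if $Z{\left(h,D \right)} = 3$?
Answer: $\frac{20433}{1347104} \approx 0.015168$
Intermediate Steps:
$H{\left(j,K \right)} = 4 j$
$p{\left(F \right)} = 10 + 4 F$ ($p{\left(F \right)} = 4 F - -10 = 4 F + 10 = 10 + 4 F$)
$\frac{Z{\left(15,3 \right)}}{387} + \frac{\frac{51}{-89} - \frac{221}{-208}}{p{\left(14 \right)}} = \frac{3}{387} + \frac{\frac{51}{-89} - \frac{221}{-208}}{10 + 4 \cdot 14} = 3 \cdot \frac{1}{387} + \frac{51 \left(- \frac{1}{89}\right) - - \frac{17}{16}}{10 + 56} = \frac{1}{129} + \frac{- \frac{51}{89} + \frac{17}{16}}{66} = \frac{1}{129} + \frac{697}{1424} \cdot \frac{1}{66} = \frac{1}{129} + \frac{697}{93984} = \frac{20433}{1347104}$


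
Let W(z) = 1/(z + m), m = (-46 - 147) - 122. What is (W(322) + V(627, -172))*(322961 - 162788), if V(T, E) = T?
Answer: 703159470/7 ≈ 1.0045e+8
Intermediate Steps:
m = -315 (m = -193 - 122 = -315)
W(z) = 1/(-315 + z) (W(z) = 1/(z - 315) = 1/(-315 + z))
(W(322) + V(627, -172))*(322961 - 162788) = (1/(-315 + 322) + 627)*(322961 - 162788) = (1/7 + 627)*160173 = (4390/7)*160173 = 703159470/7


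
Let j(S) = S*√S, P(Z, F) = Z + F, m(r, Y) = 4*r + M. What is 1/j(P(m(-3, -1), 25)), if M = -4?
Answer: 1/27 ≈ 0.037037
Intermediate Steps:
m(r, Y) = -4 + 4*r (m(r, Y) = 4*r - 4 = -4 + 4*r)
P(Z, F) = F + Z
j(S) = S^(3/2)
1/j(P(m(-3, -1), 25)) = 1/((25 + (-4 + 4*(-3)))^(3/2)) = 1/((25 + (-4 - 12))^(3/2)) = 1/((25 - 16)^(3/2)) = 1/(9^(3/2)) = 1/27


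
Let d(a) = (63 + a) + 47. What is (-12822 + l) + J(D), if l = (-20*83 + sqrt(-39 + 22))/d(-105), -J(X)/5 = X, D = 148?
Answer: -13894 + I*sqrt(17)/5 ≈ -13894.0 + 0.82462*I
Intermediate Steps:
d(a) = 110 + a
J(X) = -5*X
l = -332 + I*sqrt(17)/5 (l = (-20*83 + sqrt(-39 + 22))/(110 - 105) = (-1660 + sqrt(-17))/5 = (-1660 + I*sqrt(17))*(1/5) = -332 + I*sqrt(17)/5 ≈ -332.0 + 0.82462*I)
(-12822 + l) + J(D) = (-12822 + (-332 + I*sqrt(17)/5)) - 5*148 = (-13154 + I*sqrt(17)/5) - 740 = -13894 + I*sqrt(17)/5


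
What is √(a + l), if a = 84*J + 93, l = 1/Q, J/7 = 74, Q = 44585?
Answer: √86678988165710/44585 ≈ 208.82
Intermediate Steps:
J = 518 (J = 7*74 = 518)
l = 1/44585 ≈ 2.2429e-5
a = 43605 (a = 84*518 + 93 = 43512 + 93 = 43605)
√(a + l) = √(43605 + 1/44585) = √(1944128926/44585) = √86678988165710/44585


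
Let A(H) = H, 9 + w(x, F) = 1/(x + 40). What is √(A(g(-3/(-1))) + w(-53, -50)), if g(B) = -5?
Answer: I*√2379/13 ≈ 3.7519*I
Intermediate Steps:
w(x, F) = -9 + 1/(40 + x) (w(x, F) = -9 + 1/(x + 40) = -9 + 1/(40 + x))
√(A(g(-3/(-1))) + w(-53, -50)) = √(-5 + (-359 - 9*(-53))/(40 - 53)) = √(-5 + (-359 + 477)/(-13)) = √(-5 - 1/13*118) = √(-5 - 118/13) = √(-183/13) = I*√2379/13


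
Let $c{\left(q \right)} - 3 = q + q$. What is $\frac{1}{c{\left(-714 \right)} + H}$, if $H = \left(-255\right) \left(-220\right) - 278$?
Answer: $\frac{1}{54397} \approx 1.8383 \cdot 10^{-5}$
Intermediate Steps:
$c{\left(q \right)} = 3 + 2 q$ ($c{\left(q \right)} = 3 + \left(q + q\right) = 3 + 2 q$)
$H = 55822$ ($H = 56100 - 278 = 55822$)
$\frac{1}{c{\left(-714 \right)} + H} = \frac{1}{\left(3 + 2 \left(-714\right)\right) + 55822} = \frac{1}{\left(3 - 1428\right) + 55822} = \frac{1}{-1425 + 55822} = \frac{1}{54397}$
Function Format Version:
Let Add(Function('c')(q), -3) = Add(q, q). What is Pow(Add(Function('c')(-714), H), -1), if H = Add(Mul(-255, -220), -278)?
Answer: Rational(1, 54397) ≈ 1.8383e-5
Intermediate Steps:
Function('c')(q) = Add(3, Mul(2, q)) (Function('c')(q) = Add(3, Add(q, q)) = Add(3, Mul(2, q)))
H = 55822 (H = Add(56100, -278) = 55822)
Pow(Add(Function('c')(-714), H), -1) = Pow(Add(Add(3, Mul(2, -714)), 55822), -1) = Pow(Add(Add(3, -1428), 55822), -1) = Pow(Add(-1425, 55822), -1) = Pow(54397, -1) = Rational(1, 54397)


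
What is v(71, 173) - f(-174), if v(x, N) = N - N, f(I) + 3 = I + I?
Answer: 351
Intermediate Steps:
f(I) = -3 + 2*I (f(I) = -3 + (I + I) = -3 + 2*I)
v(x, N) = 0
v(71, 173) - f(-174) = 0 - (-3 + 2*(-174)) = 0 - (-3 - 348) = 0 - 1*(-351) = 0 + 351 = 351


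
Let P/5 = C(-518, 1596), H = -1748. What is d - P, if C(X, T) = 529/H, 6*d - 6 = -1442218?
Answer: -54803711/228 ≈ -2.4037e+5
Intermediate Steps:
d = -721106/3 (d = 1 + (1/6)*(-1442218) = 1 - 721109/3 = -721106/3 ≈ -2.4037e+5)
C(X, T) = -23/76 (C(X, T) = 529/(-1748) = 529*(-1/1748) = -23/76)
P = -115/76 (P = 5*(-23/76) = -115/76 ≈ -1.5132)
d - P = -721106/3 - 1*(-115/76) = -721106/3 + 115/76 = -54803711/228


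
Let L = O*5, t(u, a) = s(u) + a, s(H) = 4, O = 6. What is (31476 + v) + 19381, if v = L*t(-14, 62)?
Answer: 52837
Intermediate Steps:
t(u, a) = 4 + a
L = 30 (L = 6*5 = 30)
v = 1980 (v = 30*(4 + 62) = 30*66 = 1980)
(31476 + v) + 19381 = (31476 + 1980) + 19381 = 33456 + 19381 = 52837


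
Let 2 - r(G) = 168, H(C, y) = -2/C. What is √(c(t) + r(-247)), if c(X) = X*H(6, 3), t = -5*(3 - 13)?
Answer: 2*I*√411/3 ≈ 13.515*I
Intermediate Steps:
r(G) = -166 (r(G) = 2 - 1*168 = 2 - 168 = -166)
t = 50 (t = -5*(-10) = 50)
c(X) = -X/3 (c(X) = X*(-2/6) = X*(-2*⅙) = X*(-⅓) = -X/3)
√(c(t) + r(-247)) = √(-⅓*50 - 166) = √(-50/3 - 166) = √(-548/3) = 2*I*√411/3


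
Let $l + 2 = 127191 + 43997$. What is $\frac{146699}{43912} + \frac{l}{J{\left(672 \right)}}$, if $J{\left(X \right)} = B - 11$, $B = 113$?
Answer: $\frac{1255347155}{746504} \approx 1681.6$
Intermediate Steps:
$l = 171186$ ($l = -2 + \left(127191 + 43997\right) = -2 + 171188 = 171186$)
$J{\left(X \right)} = 102$ ($J{\left(X \right)} = 113 - 11 = 102$)
$\frac{146699}{43912} + \frac{l}{J{\left(672 \right)}} = \frac{146699}{43912} + \frac{171186}{102} = 146699 \cdot \frac{1}{43912} + 171186 \cdot \frac{1}{102} = \frac{146699}{43912} + \frac{28531}{17} = \frac{1255347155}{746504}$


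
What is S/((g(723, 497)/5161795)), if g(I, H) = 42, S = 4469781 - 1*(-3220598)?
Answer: 39696159870305/42 ≈ 9.4515e+11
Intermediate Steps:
S = 7690379 (S = 4469781 + 3220598 = 7690379)
S/((g(723, 497)/5161795)) = 7690379/((42/5161795)) = 7690379/((42*(1/5161795))) = 7690379/(42/5161795) = 7690379*(5161795/42) = 39696159870305/42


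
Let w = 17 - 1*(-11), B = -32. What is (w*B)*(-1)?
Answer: 896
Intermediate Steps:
w = 28 (w = 17 + 11 = 28)
(w*B)*(-1) = (28*(-32))*(-1) = -896*(-1) = 896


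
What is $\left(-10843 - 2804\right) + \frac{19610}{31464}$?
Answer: $- \frac{214684799}{15732} \approx -13646.0$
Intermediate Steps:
$\left(-10843 - 2804\right) + \frac{19610}{31464} = -13647 + 19610 \cdot \frac{1}{31464} = -13647 + \frac{9805}{15732} = - \frac{214684799}{15732}$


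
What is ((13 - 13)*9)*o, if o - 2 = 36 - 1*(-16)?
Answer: 0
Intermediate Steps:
o = 54 (o = 2 + (36 - 1*(-16)) = 2 + (36 + 16) = 2 + 52 = 54)
((13 - 13)*9)*o = ((13 - 13)*9)*54 = (0*9)*54 = 0*54 = 0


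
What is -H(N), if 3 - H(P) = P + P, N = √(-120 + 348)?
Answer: -3 + 4*√57 ≈ 27.199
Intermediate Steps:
N = 2*√57 (N = √228 = 2*√57 ≈ 15.100)
H(P) = 3 - 2*P (H(P) = 3 - (P + P) = 3 - 2*P)
-H(N) = -(3 - 4*√57) = -3 + 4*√57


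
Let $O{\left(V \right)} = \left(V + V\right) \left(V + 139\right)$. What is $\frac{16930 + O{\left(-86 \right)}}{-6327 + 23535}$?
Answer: $\frac{3907}{8604} \approx 0.45409$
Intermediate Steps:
$O{\left(V \right)} = 2 V \left(139 + V\right)$
$\frac{16930 + O{\left(-86 \right)}}{-6327 + 23535} = \frac{16930 + 2 \left(-86\right) \left(139 - 86\right)}{-6327 + 23535} = \frac{16930 + 2 \left(-86\right) 53}{17208} = \left(16930 - 9116\right) \frac{1}{17208} = 7814 \cdot \frac{1}{17208} = \frac{3907}{8604}$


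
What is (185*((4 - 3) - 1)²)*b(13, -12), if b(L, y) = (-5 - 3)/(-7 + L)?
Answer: 0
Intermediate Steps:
b(L, y) = -8/(-7 + L)
(185*((4 - 3) - 1)²)*b(13, -12) = (185*((4 - 3) - 1)²)*(-8/(-7 + 13)) = (185*(1 - 1)²)*(-8/6) = (185*0²)*(-8*⅙) = (185*0)*(-4/3) = 0*(-4/3) = 0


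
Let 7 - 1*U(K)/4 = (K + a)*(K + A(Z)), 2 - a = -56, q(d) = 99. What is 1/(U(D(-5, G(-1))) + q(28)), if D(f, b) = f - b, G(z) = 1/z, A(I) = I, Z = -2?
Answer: 1/1423 ≈ 0.00070274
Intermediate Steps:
a = 58 (a = 2 - 1*(-56) = 2 + 56 = 58)
U(K) = 28 - 4*(-2 + K)*(58 + K) (U(K) = 28 - 4*(K + 58)*(K - 2) = 28 - 4*(58 + K)*(-2 + K) = 28 - 4*(-2 + K)*(58 + K))
1/(U(D(-5, G(-1))) + q(28)) = 1/((492 - 224*(-5 - 1/(-1)) - 4*(-5 - 1/(-1))**2) + 99) = 1/((492 - 224*(-5 - 1*(-1)) - 4*(-5 - 1*(-1))**2) + 99) = 1/((492 - 224*(-5 + 1) - 4*(-5 + 1)**2) + 99) = 1/((492 - 224*(-4) - 4*(-4)**2) + 99) = 1/((492 + 896 - 4*16) + 99) = 1/((492 + 896 - 64) + 99) = 1/(1324 + 99) = 1/1423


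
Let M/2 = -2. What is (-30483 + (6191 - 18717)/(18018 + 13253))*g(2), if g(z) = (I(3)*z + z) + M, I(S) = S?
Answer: -3812985676/31271 ≈ -1.2193e+5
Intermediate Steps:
M = -4 (M = 2*(-2) = -4)
g(z) = -4 + 4*z (g(z) = (3*z + z) - 4 = 4*z - 4 = -4 + 4*z)
(-30483 + (6191 - 18717)/(18018 + 13253))*g(2) = (-30483 + (6191 - 18717)/(18018 + 13253))*(-4 + 4*2) = (-30483 - 12526/31271)*(-4 + 8) = (-30483 - 12526*1/31271)*4 = (-30483 - 12526/31271)*4 = -953246419/31271*4 = -3812985676/31271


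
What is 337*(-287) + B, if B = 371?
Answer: -96348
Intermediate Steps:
337*(-287) + B = 337*(-287) + 371 = -96719 + 371 = -96348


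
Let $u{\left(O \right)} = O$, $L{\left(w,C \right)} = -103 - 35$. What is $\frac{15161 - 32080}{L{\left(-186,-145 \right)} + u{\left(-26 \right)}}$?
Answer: $\frac{16919}{164} \approx 103.16$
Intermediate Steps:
$L{\left(w,C \right)} = -138$
$\frac{15161 - 32080}{L{\left(-186,-145 \right)} + u{\left(-26 \right)}} = \frac{15161 - 32080}{-138 - 26} = - \frac{16919}{-164} = \left(-16919\right) \left(- \frac{1}{164}\right) = \frac{16919}{164}$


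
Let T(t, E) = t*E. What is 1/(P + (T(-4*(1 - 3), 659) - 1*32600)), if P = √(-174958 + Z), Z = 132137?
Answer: -27328/746862405 - I*√42821/746862405 ≈ -3.659e-5 - 2.7707e-7*I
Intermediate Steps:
T(t, E) = E*t
P = I*√42821 (P = √(-174958 + 132137) = √(-42821) = I*√42821 ≈ 206.93*I)
1/(P + (T(-4*(1 - 3), 659) - 1*32600)) = 1/(I*√42821 + (659*(-4*(1 - 3)) - 1*32600)) = 1/(I*√42821 + (659*(-4*(-2)) - 32600)) = 1/(I*√42821 + (659*8 - 32600)) = 1/(I*√42821 + (5272 - 32600)) = 1/(I*√42821 - 27328) = 1/(-27328 + I*√42821)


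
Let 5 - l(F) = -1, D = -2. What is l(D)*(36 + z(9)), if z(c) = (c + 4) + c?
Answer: 348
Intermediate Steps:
l(F) = 6 (l(F) = 5 - 1*(-1) = 5 + 1 = 6)
z(c) = 4 + 2*c (z(c) = (4 + c) + c = 4 + 2*c)
l(D)*(36 + z(9)) = 6*(36 + (4 + 2*9)) = 6*(36 + (4 + 18)) = 6*(36 + 22) = 6*58 = 348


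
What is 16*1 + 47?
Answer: 63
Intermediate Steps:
16*1 + 47 = 16 + 47 = 63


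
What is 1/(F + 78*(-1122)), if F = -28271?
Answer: -1/115787 ≈ -8.6365e-6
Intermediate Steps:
1/(F + 78*(-1122)) = 1/(-28271 + 78*(-1122)) = 1/(-28271 - 87516) = 1/(-115787) = -1/115787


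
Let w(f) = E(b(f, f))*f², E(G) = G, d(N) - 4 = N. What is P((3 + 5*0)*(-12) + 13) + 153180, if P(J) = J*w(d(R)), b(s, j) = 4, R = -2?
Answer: 152812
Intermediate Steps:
d(N) = 4 + N
w(f) = 4*f²
P(J) = 16*J (P(J) = J*(4*(4 - 2)²) = J*(4*2²) = J*(4*4) = J*16 = 16*J)
P((3 + 5*0)*(-12) + 13) + 153180 = 16*((3 + 5*0)*(-12) + 13) + 153180 = 16*((3 + 0)*(-12) + 13) + 153180 = 16*(3*(-12) + 13) + 153180 = 16*(-36 + 13) + 153180 = 16*(-23) + 153180 = -368 + 153180 = 152812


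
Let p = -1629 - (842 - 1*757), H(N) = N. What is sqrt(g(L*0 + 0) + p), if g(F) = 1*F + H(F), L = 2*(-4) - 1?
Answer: I*sqrt(1714) ≈ 41.401*I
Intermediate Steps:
L = -9 (L = -8 - 1 = -9)
g(F) = 2*F (g(F) = 1*F + F = F + F = 2*F)
p = -1714 (p = -1629 - (842 - 757) = -1629 - 1*85 = -1629 - 85 = -1714)
sqrt(g(L*0 + 0) + p) = sqrt(2*(-9*0 + 0) - 1714) = sqrt(2*(0 + 0) - 1714) = sqrt(2*0 - 1714) = sqrt(0 - 1714) = sqrt(-1714) = I*sqrt(1714)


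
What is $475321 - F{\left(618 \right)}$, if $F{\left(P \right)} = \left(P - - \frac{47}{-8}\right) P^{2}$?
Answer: $- \frac{466619815}{2} \approx -2.3331 \cdot 10^{8}$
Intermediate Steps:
$F{\left(P \right)} = P^{2} \left(- \frac{47}{8} + P\right)$ ($F{\left(P \right)} = \left(P - \left(-47\right) \left(- \frac{1}{8}\right)\right) P^{2} = \left(P - \frac{47}{8}\right) P^{2} = \left(- \frac{47}{8} + P\right) P^{2} = P^{2} \left(- \frac{47}{8} + P\right)$)
$475321 - F{\left(618 \right)} = 475321 - 618^{2} \left(- \frac{47}{8} + 618\right) = 475321 - 381924 \cdot \frac{4897}{8} = 475321 - \frac{467570457}{2} = - \frac{466619815}{2}$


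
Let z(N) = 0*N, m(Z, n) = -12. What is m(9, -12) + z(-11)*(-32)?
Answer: -12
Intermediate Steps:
z(N) = 0
m(9, -12) + z(-11)*(-32) = -12 + 0*(-32) = -12 + 0 = -12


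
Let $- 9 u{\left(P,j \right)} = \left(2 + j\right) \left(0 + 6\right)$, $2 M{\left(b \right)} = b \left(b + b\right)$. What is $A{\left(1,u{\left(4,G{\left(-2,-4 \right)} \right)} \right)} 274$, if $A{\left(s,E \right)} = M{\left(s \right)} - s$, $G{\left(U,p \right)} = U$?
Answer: $0$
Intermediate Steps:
$M{\left(b \right)} = b^{2}$ ($M{\left(b \right)} = \frac{b \left(b + b\right)}{2} = \frac{b 2 b}{2} = \frac{2 b^{2}}{2} = b^{2}$)
$u{\left(P,j \right)} = - \frac{4}{3} - \frac{2 j}{3}$ ($u{\left(P,j \right)} = - \frac{\left(2 + j\right) \left(0 + 6\right)}{9} = - \frac{\left(2 + j\right) 6}{9} = - \frac{12 + 6 j}{9} = - \frac{4}{3} - \frac{2 j}{3}$)
$A{\left(s,E \right)} = s^{2} - s$
$A{\left(1,u{\left(4,G{\left(-2,-4 \right)} \right)} \right)} 274 = 1 \left(-1 + 1\right) 274 = 1 \cdot 0 \cdot 274 = 0 \cdot 274 = 0$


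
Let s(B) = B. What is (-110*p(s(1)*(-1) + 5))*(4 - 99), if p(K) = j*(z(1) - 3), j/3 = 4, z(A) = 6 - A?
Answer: 250800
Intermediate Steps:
j = 12 (j = 3*4 = 12)
p(K) = 24 (p(K) = 12*((6 - 1*1) - 3) = 12*((6 - 1) - 3) = 12*(5 - 3) = 12*2 = 24)
(-110*p(s(1)*(-1) + 5))*(4 - 99) = (-110*24)*(4 - 99) = -2640*(-95) = 250800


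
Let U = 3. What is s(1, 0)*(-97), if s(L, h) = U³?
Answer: -2619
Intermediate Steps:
s(L, h) = 27 (s(L, h) = 3³ = 27)
s(1, 0)*(-97) = 27*(-97) = -2619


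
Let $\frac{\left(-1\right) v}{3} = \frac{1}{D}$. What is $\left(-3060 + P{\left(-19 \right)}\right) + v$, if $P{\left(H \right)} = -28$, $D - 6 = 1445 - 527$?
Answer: $- \frac{951105}{308} \approx -3088.0$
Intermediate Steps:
$D = 924$ ($D = 6 + \left(1445 - 527\right) = 6 + 918 = 924$)
$v = - \frac{1}{308}$ ($v = - \frac{3}{924} = \left(-3\right) \frac{1}{924} = - \frac{1}{308} \approx -0.0032468$)
$\left(-3060 + P{\left(-19 \right)}\right) + v = \left(-3060 - 28\right) - \frac{1}{308} = -3088 - \frac{1}{308} = - \frac{951105}{308}$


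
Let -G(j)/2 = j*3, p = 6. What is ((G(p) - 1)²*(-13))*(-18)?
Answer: 320346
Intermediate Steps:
G(j) = -6*j (G(j) = -2*j*3 = -6*j)
((G(p) - 1)²*(-13))*(-18) = ((-6*6 - 1)²*(-13))*(-18) = ((-36 - 1)²*(-13))*(-18) = ((-37)²*(-13))*(-18) = (1369*(-13))*(-18) = -17797*(-18) = 320346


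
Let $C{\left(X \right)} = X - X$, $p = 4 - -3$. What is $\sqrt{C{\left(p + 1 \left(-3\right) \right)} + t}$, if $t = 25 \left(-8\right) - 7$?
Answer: $3 i \sqrt{23} \approx 14.387 i$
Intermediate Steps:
$p = 7$ ($p = 4 + 3 = 7$)
$t = -207$ ($t = -200 - 7 = -207$)
$C{\left(X \right)} = 0$
$\sqrt{C{\left(p + 1 \left(-3\right) \right)} + t} = \sqrt{0 - 207} = \sqrt{-207} = 3 i \sqrt{23}$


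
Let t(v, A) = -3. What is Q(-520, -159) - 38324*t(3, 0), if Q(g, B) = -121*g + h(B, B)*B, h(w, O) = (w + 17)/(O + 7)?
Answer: 13508503/76 ≈ 1.7774e+5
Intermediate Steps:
h(w, O) = (17 + w)/(7 + O)
Q(g, B) = -121*g + B*(17 + B)/(7 + B) (Q(g, B) = -121*g + ((17 + B)/(7 + B))*B = -121*g + B*(17 + B)/(7 + B))
Q(-520, -159) - 38324*t(3, 0) = (-159*(17 - 159) - 121*(-520)*(7 - 159))/(7 - 159) - 38324*(-3) = (-159*(-142) - 121*(-520)*(-152))/(-152) - 1*(-114972) = -(22578 - 9563840)/152 + 114972 = -1/152*(-9541262) + 114972 = 4770631/76 + 114972 = 13508503/76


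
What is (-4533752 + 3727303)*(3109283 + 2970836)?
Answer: -4903305887431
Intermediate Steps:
(-4533752 + 3727303)*(3109283 + 2970836) = -806449*6080119 = -4903305887431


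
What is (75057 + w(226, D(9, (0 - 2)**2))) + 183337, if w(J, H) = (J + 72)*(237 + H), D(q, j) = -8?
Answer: 326636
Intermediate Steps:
w(J, H) = (72 + J)*(237 + H)
(75057 + w(226, D(9, (0 - 2)**2))) + 183337 = (75057 + (17064 + 72*(-8) + 237*226 - 8*226)) + 183337 = (75057 + (17064 - 576 + 53562 - 1808)) + 183337 = (75057 + 68242) + 183337 = 143299 + 183337 = 326636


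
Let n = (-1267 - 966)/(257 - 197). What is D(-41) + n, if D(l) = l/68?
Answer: -9644/255 ≈ -37.820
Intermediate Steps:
D(l) = l/68 (D(l) = l*(1/68) = l/68)
n = -2233/60 ≈ -37.217
D(-41) + n = (1/68)*(-41) - 2233/60 = -41/68 - 2233/60 = -9644/255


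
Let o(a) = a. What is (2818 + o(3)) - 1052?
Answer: 1769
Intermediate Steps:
(2818 + o(3)) - 1052 = (2818 + 3) - 1052 = 2821 - 1052 = 1769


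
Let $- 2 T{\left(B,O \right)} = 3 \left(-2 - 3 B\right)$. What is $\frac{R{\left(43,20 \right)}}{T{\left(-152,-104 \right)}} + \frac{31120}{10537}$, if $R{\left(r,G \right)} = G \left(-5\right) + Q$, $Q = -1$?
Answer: $\frac{22256957}{7175697} \approx 3.1017$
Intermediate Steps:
$R{\left(r,G \right)} = -1 - 5 G$ ($R{\left(r,G \right)} = G \left(-5\right) - 1 = - 5 G - 1 = -1 - 5 G$)
$T{\left(B,O \right)} = 3 + \frac{9 B}{2}$ ($T{\left(B,O \right)} = - \frac{3 \left(-2 - 3 B\right)}{2} = - \frac{-6 - 9 B}{2} = 3 + \frac{9 B}{2}$)
$\frac{R{\left(43,20 \right)}}{T{\left(-152,-104 \right)}} + \frac{31120}{10537} = \frac{-1 - 100}{3 + \frac{9}{2} \left(-152\right)} + \frac{31120}{10537} = \frac{-1 - 100}{3 - 684} + 31120 \cdot \frac{1}{10537} = - \frac{101}{-681} + \frac{31120}{10537} = \left(-101\right) \left(- \frac{1}{681}\right) + \frac{31120}{10537} = \frac{101}{681} + \frac{31120}{10537} = \frac{22256957}{7175697}$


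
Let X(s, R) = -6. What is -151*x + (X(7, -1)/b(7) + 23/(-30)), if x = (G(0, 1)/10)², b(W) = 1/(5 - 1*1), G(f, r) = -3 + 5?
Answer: -4621/150 ≈ -30.807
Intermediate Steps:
G(f, r) = 2
b(W) = ¼ (b(W) = 1/(5 - 1) = 1/4 = ¼)
x = 1/25 (x = (2/10)² = (2*(⅒))² = (⅕)² = 1/25 ≈ 0.040000)
-151*x + (X(7, -1)/b(7) + 23/(-30)) = -151*1/25 + (-6/¼ + 23/(-30)) = -151/25 + (-6*4 + 23*(-1/30)) = -151/25 + (-24 - 23/30) = -151/25 - 743/30 = -4621/150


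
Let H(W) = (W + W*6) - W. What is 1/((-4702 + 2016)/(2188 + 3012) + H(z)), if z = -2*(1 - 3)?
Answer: 2600/61057 ≈ 0.042583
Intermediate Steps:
z = 4 (z = -2*(-2) = 4)
H(W) = 6*W (H(W) = (W + 6*W) - W = 7*W - W = 6*W)
1/((-4702 + 2016)/(2188 + 3012) + H(z)) = 1/((-4702 + 2016)/(2188 + 3012) + 6*4) = 1/(-2686/5200 + 24) = 1/(-2686*1/5200 + 24) = 1/(-1343/2600 + 24) = 1/(61057/2600) = 2600/61057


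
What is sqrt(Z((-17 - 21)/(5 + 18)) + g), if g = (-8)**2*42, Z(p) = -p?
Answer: sqrt(1422826)/23 ≈ 51.862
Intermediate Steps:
g = 2688 (g = 64*42 = 2688)
sqrt(Z((-17 - 21)/(5 + 18)) + g) = sqrt(-(-17 - 21)/(5 + 18) + 2688) = sqrt(-(-38)/23 + 2688) = sqrt(-1*(-38/23) + 2688) = sqrt(38/23 + 2688) = sqrt(61862/23) = sqrt(1422826)/23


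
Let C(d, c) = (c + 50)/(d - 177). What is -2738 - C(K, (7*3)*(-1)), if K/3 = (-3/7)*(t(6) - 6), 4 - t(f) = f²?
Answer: -2455783/897 ≈ -2737.8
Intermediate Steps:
t(f) = 4 - f²
K = 342/7 (K = 3*((-3/7)*((4 - 1*6²) - 6)) = 3*((-3*⅐)*((4 - 1*36) - 6)) = 3*(-3*((4 - 36) - 6)/7) = 3*(-3*(-32 - 6)/7) = 3*(-3/7*(-38)) = 3*(114/7) = 342/7 ≈ 48.857)
C(d, c) = (50 + c)/(-177 + d)
-2738 - C(K, (7*3)*(-1)) = -2738 - (50 + (7*3)*(-1))/(-177 + 342/7) = -2738 - (50 + 21*(-1))/(-897/7) = -2738 - (-7)*(50 - 21)/897 = -2738 - (-7)*29/897 = -2738 - 1*(-203/897) = -2738 + 203/897 = -2455783/897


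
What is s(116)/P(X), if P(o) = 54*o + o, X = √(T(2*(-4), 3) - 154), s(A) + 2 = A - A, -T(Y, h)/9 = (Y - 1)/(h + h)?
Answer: 2*I*√562/15455 ≈ 0.0030678*I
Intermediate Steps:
T(Y, h) = -9*(-1 + Y)/(2*h) (T(Y, h) = -9*(Y - 1)/(h + h) = -9*(-1 + Y)/(2*h))
s(A) = -2 (s(A) = -2 + (A - A) = -2 + 0 = -2)
X = I*√562/2 (X = √((9/2)*(1 - 2*(-4))/3 - 154) = √((9/2)*(⅓)*(1 - 1*(-8)) - 154) = √((9/2)*(⅓)*(1 + 8) - 154) = √((9/2)*(⅓)*9 - 154) = √(27/2 - 154) = √(-281/2) = I*√562/2 ≈ 11.853*I)
P(o) = 55*o
s(116)/P(X) = -2*(-I*√562/15455) = -(-2)*I*√562/15455 = 2*I*√562/15455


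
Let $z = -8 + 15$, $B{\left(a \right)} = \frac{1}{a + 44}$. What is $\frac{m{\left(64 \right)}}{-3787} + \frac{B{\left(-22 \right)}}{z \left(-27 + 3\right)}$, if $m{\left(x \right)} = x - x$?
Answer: $- \frac{1}{3696} \approx -0.00027056$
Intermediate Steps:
$B{\left(a \right)} = \frac{1}{44 + a}$
$z = 7$
$m{\left(x \right)} = 0$
$\frac{m{\left(64 \right)}}{-3787} + \frac{B{\left(-22 \right)}}{z \left(-27 + 3\right)} = \frac{0}{-3787} + \frac{1}{\left(44 - 22\right) 7 \left(-27 + 3\right)} = 0 \left(- \frac{1}{3787}\right) + \frac{1}{22 \cdot 7 \left(-24\right)} = 0 + \frac{1}{22 \left(-168\right)} = 0 + \frac{1}{22} \left(- \frac{1}{168}\right) = 0 - \frac{1}{3696} = - \frac{1}{3696}$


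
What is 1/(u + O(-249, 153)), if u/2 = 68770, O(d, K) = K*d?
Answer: 1/99443 ≈ 1.0056e-5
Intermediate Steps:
u = 137540 (u = 2*68770 = 137540)
1/(u + O(-249, 153)) = 1/(137540 + 153*(-249)) = 1/(137540 - 38097) = 1/99443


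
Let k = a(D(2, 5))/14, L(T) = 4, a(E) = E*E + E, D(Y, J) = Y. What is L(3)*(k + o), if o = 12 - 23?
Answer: -296/7 ≈ -42.286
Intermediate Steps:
a(E) = E + E² (a(E) = E² + E = E + E²)
o = -11
k = 3/7 (k = (2*(1 + 2))/14 = (2*3)*(1/14) = 6*(1/14) = 3/7 ≈ 0.42857)
L(3)*(k + o) = 4*(3/7 - 11) = 4*(-74/7) = -296/7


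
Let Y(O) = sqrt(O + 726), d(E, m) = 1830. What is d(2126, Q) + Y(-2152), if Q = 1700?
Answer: 1830 + I*sqrt(1426) ≈ 1830.0 + 37.762*I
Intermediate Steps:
Y(O) = sqrt(726 + O)
d(2126, Q) + Y(-2152) = 1830 + sqrt(726 - 2152) = 1830 + sqrt(-1426) = 1830 + I*sqrt(1426)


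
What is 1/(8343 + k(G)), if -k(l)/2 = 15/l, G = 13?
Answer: 13/108429 ≈ 0.00011989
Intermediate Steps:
k(l) = -30/l
1/(8343 + k(G)) = 1/(8343 - 30/13) = 1/(108429/13) = 13/108429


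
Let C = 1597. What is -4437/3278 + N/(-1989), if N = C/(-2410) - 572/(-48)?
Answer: -64072864777/47139180660 ≈ -1.3592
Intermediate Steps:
N = 162733/14460 (N = 1597/(-2410) - 572/(-48) = 1597*(-1/2410) - 572*(-1/48) = -1597/2410 + 143/12 = 162733/14460 ≈ 11.254)
-4437/3278 + N/(-1989) = -4437/3278 + (162733/14460)/(-1989) = -4437*1/3278 + (162733/14460)*(-1/1989) = -4437/3278 - 162733/28760940 = -64072864777/47139180660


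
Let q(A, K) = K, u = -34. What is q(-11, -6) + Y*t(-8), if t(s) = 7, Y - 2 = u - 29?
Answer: -433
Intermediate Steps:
Y = -61 (Y = 2 + (-34 - 29) = 2 - 63 = -61)
q(-11, -6) + Y*t(-8) = -6 - 61*7 = -6 - 427 = -433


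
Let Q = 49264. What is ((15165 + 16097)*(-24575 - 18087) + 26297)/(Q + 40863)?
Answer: -1333673147/90127 ≈ -14798.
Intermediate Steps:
((15165 + 16097)*(-24575 - 18087) + 26297)/(Q + 40863) = ((15165 + 16097)*(-24575 - 18087) + 26297)/(49264 + 40863) = (31262*(-42662) + 26297)/90127 = (-1333699444 + 26297)*(1/90127) = -1333673147*1/90127 = -1333673147/90127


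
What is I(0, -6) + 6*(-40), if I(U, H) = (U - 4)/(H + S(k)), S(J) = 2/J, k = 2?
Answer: -1196/5 ≈ -239.20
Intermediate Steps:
I(U, H) = (-4 + U)/(1 + H) (I(U, H) = (U - 4)/(H + 2/2) = (-4 + U)/(H + 2*(½)) = (-4 + U)/(H + 1) = (-4 + U)/(1 + H))
I(0, -6) + 6*(-40) = (-4 + 0)/(1 - 6) + 6*(-40) = -4/(-5) - 240 = -⅕*(-4) - 240 = ⅘ - 240 = -1196/5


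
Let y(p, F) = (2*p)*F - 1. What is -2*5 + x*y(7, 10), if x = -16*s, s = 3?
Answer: -6682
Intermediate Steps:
y(p, F) = -1 + 2*F*p (y(p, F) = 2*F*p - 1 = -1 + 2*F*p)
x = -48 (x = -16*3 = -48)
-2*5 + x*y(7, 10) = -2*5 - 48*(-1 + 2*10*7) = -10 - 48*(-1 + 140) = -10 - 48*139 = -10 - 6672 = -6682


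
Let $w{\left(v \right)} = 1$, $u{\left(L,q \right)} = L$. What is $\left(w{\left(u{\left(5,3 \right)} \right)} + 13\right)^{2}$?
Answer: $196$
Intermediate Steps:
$\left(w{\left(u{\left(5,3 \right)} \right)} + 13\right)^{2} = \left(1 + 13\right)^{2} = 14^{2} = 196$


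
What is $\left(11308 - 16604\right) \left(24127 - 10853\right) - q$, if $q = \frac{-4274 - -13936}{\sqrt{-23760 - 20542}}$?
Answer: $-70299104 + \frac{4831 i \sqrt{44302}}{22151} \approx -7.0299 \cdot 10^{7} + 45.905 i$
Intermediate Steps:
$q = - \frac{4831 i \sqrt{44302}}{22151}$ ($q = \frac{-4274 + 13936}{\sqrt{-44302}} = \frac{9662}{i \sqrt{44302}} = 9662 \left(- \frac{i \sqrt{44302}}{44302}\right) = - \frac{4831 i \sqrt{44302}}{22151} \approx - 45.905 i$)
$\left(11308 - 16604\right) \left(24127 - 10853\right) - q = \left(11308 - 16604\right) \left(24127 - 10853\right) - - \frac{4831 i \sqrt{44302}}{22151} = \left(-5296\right) 13274 + \frac{4831 i \sqrt{44302}}{22151} = -70299104 + \frac{4831 i \sqrt{44302}}{22151}$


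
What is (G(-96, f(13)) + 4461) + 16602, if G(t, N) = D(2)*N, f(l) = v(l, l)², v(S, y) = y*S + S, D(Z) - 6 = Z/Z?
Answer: 252931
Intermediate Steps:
D(Z) = 7 (D(Z) = 6 + Z/Z = 6 + 1 = 7)
v(S, y) = S + S*y (v(S, y) = S*y + S = S + S*y)
f(l) = l²*(1 + l)² (f(l) = (l*(1 + l))² = l²*(1 + l)²)
G(t, N) = 7*N
(G(-96, f(13)) + 4461) + 16602 = (7*(13²*(1 + 13)²) + 4461) + 16602 = (7*(169*14²) + 4461) + 16602 = (7*(169*196) + 4461) + 16602 = (7*33124 + 4461) + 16602 = (231868 + 4461) + 16602 = 236329 + 16602 = 252931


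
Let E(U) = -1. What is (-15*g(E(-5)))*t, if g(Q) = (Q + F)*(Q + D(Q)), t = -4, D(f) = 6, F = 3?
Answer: 600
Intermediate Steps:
g(Q) = (3 + Q)*(6 + Q) (g(Q) = (Q + 3)*(Q + 6) = (3 + Q)*(6 + Q))
(-15*g(E(-5)))*t = -15*(18 + (-1)² + 9*(-1))*(-4) = -15*(18 + 1 - 9)*(-4) = -15*10*(-4) = -150*(-4) = 600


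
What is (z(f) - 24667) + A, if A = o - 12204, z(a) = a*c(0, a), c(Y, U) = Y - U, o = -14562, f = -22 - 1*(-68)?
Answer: -53549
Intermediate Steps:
f = 46 (f = -22 + 68 = 46)
z(a) = -a**2 (z(a) = a*(0 - a) = a*(-a) = -a**2)
A = -26766 (A = -14562 - 12204 = -26766)
(z(f) - 24667) + A = (-1*46**2 - 24667) - 26766 = (-1*2116 - 24667) - 26766 = (-2116 - 24667) - 26766 = -26783 - 26766 = -53549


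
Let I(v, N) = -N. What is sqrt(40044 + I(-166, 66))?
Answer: 3*sqrt(4442) ≈ 199.95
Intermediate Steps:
sqrt(40044 + I(-166, 66)) = sqrt(40044 - 1*66) = sqrt(40044 - 66) = sqrt(39978) = 3*sqrt(4442)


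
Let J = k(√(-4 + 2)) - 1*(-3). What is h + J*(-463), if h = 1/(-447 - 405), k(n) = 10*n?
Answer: -1183429/852 - 4630*I*√2 ≈ -1389.0 - 6547.8*I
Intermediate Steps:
J = 3 + 10*I*√2 (J = 10*√(-4 + 2) - 1*(-3) = 10*√(-2) + 3 = 10*(I*√2) + 3 = 10*I*√2 + 3 = 3 + 10*I*√2 ≈ 3.0 + 14.142*I)
h = -1/852 (h = 1/(-852) = -1/852 ≈ -0.0011737)
h + J*(-463) = -1/852 + (3 + 10*I*√2)*(-463) = -1/852 + (-1389 - 4630*I*√2) = -1183429/852 - 4630*I*√2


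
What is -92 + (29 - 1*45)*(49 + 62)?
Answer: -1868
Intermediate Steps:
-92 + (29 - 1*45)*(49 + 62) = -92 + (29 - 45)*111 = -92 - 16*111 = -92 - 1776 = -1868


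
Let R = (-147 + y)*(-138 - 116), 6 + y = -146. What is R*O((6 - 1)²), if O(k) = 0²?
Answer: 0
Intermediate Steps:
y = -152 (y = -6 - 146 = -152)
O(k) = 0
R = 75946 (R = (-147 - 152)*(-138 - 116) = -299*(-254) = 75946)
R*O((6 - 1)²) = 75946*0 = 0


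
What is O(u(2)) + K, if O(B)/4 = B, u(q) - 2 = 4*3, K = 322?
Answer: 378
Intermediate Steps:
u(q) = 14 (u(q) = 2 + 4*3 = 2 + 12 = 14)
O(B) = 4*B
O(u(2)) + K = 4*14 + 322 = 56 + 322 = 378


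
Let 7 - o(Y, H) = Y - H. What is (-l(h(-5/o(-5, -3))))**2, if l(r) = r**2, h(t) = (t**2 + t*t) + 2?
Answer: 2019963136/43046721 ≈ 46.925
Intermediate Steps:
o(Y, H) = 7 + H - Y (o(Y, H) = 7 - (Y - H) = 7 + (H - Y) = 7 + H - Y)
h(t) = 2 + 2*t**2 (h(t) = (t**2 + t**2) + 2 = 2*t**2 + 2 = 2 + 2*t**2)
(-l(h(-5/o(-5, -3))))**2 = (-(2 + 2*(-5/(7 - 3 - 1*(-5)))**2)**2)**2 = (-(2 + 2*(-5/(7 - 3 + 5))**2)**2)**2 = (-(2 + 2*(-5/9)**2)**2)**2 = (-(2 + 2*(25/81))**2)**2 = (-(2 + 50/81)**2)**2 = (-(212/81)**2)**2 = (-1*44944/6561)**2 = (-44944/6561)**2 = 2019963136/43046721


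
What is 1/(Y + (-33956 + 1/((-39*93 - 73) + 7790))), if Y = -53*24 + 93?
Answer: -4090/143702149 ≈ -2.8462e-5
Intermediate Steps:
Y = -1179 (Y = -1272 + 93 = -1179)
1/(Y + (-33956 + 1/((-39*93 - 73) + 7790))) = 1/(-1179 + (-33956 + 1/((-39*93 - 73) + 7790))) = 1/(-1179 + (-33956 + 1/((-3627 - 73) + 7790))) = 1/(-1179 + (-33956 + 1/(-3700 + 7790))) = 1/(-1179 + (-33956 + 1/4090)) = 1/(-1179 - 138880039/4090) = 1/(-143702149/4090) = -4090/143702149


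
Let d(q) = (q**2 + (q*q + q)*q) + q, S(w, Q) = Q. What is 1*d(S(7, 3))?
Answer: 48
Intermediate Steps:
d(q) = q + q**2 + q*(q + q**2) (d(q) = (q**2 + (q**2 + q)*q) + q = (q**2 + (q + q**2)*q) + q = (q**2 + q*(q + q**2)) + q = q + q**2 + q*(q + q**2))
1*d(S(7, 3)) = 1*(3*(1 + 3**2 + 2*3)) = 1*(3*(1 + 9 + 6)) = 1*(3*16) = 1*48 = 48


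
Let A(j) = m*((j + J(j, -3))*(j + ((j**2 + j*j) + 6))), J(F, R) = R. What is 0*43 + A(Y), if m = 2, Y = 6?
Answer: 504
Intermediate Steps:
A(j) = 2*(-3 + j)*(6 + j + 2*j**2) (A(j) = 2*((j - 3)*(j + ((j**2 + j*j) + 6))) = 2*((-3 + j)*(j + ((j**2 + j**2) + 6))) = 2*((-3 + j)*(j + (2*j**2 + 6))) = 2*((-3 + j)*(j + (6 + 2*j**2))) = 2*((-3 + j)*(6 + j + 2*j**2)) = 2*(-3 + j)*(6 + j + 2*j**2))
0*43 + A(Y) = 0*43 + (-36 - 10*6**2 + 4*6**3 + 6*6) = 0 + (-36 - 10*36 + 4*216 + 36) = 0 + (-36 - 360 + 864 + 36) = 0 + 504 = 504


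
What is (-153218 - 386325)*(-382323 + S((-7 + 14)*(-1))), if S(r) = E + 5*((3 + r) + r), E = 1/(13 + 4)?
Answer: 3507258805775/17 ≈ 2.0631e+11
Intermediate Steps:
E = 1/17 ≈ 0.058824
S(r) = 256/17 + 10*r (S(r) = 1/17 + 5*((3 + r) + r) = 1/17 + 5*(3 + 2*r) = 1/17 + (15 + 10*r) = 256/17 + 10*r)
(-153218 - 386325)*(-382323 + S((-7 + 14)*(-1))) = (-153218 - 386325)*(-382323 + (256/17 + 10*((-7 + 14)*(-1)))) = -539543*(-382323 + (256/17 + 10*(7*(-1)))) = -539543*(-382323 + (256/17 + 10*(-7))) = -539543*(-382323 + (256/17 - 70)) = -539543*(-382323 - 934/17) = -539543*(-6500425/17) = 3507258805775/17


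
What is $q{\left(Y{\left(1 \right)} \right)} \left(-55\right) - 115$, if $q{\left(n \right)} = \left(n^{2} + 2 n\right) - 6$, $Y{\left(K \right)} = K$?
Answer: $50$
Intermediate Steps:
$q{\left(n \right)} = -6 + n^{2} + 2 n$
$q{\left(Y{\left(1 \right)} \right)} \left(-55\right) - 115 = \left(-6 + 1^{2} + 2 \cdot 1\right) \left(-55\right) - 115 = \left(-6 + 1 + 2\right) \left(-55\right) - 115 = \left(-3\right) \left(-55\right) - 115 = 165 - 115 = 50$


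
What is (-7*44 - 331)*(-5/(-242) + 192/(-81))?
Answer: 1090063/726 ≈ 1501.5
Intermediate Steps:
(-7*44 - 331)*(-5/(-242) + 192/(-81)) = (-308 - 331)*(-5*(-1/242) + 192*(-1/81)) = -639*(5/242 - 64/27) = -639*(-15353/6534) = 1090063/726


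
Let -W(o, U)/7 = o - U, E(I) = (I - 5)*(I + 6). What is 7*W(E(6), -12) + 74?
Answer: -1102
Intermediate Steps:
E(I) = (-5 + I)*(6 + I)
W(o, U) = -7*o + 7*U (W(o, U) = -7*(o - U) = -7*o + 7*U)
7*W(E(6), -12) + 74 = 7*(-7*(-30 + 6 + 6²) + 7*(-12)) + 74 = 7*(-7*(-30 + 6 + 36) - 84) + 74 = 7*(-7*12 - 84) + 74 = 7*(-84 - 84) + 74 = 7*(-168) + 74 = -1176 + 74 = -1102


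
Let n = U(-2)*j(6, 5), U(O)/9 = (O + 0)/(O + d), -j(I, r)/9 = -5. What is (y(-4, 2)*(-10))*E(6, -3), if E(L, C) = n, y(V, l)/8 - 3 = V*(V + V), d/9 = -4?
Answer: -1134000/19 ≈ -59684.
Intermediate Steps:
d = -36 (d = 9*(-4) = -36)
y(V, l) = 24 + 16*V**2 (y(V, l) = 24 + 8*(V*(V + V)) = 24 + 8*(V*(2*V)) = 24 + 8*(2*V**2) = 24 + 16*V**2)
j(I, r) = 45 (j(I, r) = -9*(-5) = 45)
U(O) = 9*O/(-36 + O) (U(O) = 9*((O + 0)/(O - 36)) = 9*(O/(-36 + O)) = 9*O/(-36 + O))
n = 405/19 (n = (9*(-2)/(-36 - 2))*45 = (9*(-2)/(-38))*45 = (9*(-2)*(-1/38))*45 = (9/19)*45 = 405/19 ≈ 21.316)
E(L, C) = 405/19
(y(-4, 2)*(-10))*E(6, -3) = ((24 + 16*(-4)**2)*(-10))*(405/19) = ((24 + 16*16)*(-10))*(405/19) = ((24 + 256)*(-10))*(405/19) = (280*(-10))*(405/19) = -2800*405/19 = -1134000/19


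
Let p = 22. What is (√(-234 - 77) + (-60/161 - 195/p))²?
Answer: (-32715 + 3542*I*√311)²/12545764 ≈ -225.69 - 325.77*I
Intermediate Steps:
(√(-234 - 77) + (-60/161 - 195/p))² = (√(-234 - 77) + (-60/161 - 195/22))² = (√(-311) + (-60*1/161 - 195*1/22))² = (I*√311 + (-60/161 - 195/22))² = (I*√311 - 32715/3542)² = (-32715/3542 + I*√311)²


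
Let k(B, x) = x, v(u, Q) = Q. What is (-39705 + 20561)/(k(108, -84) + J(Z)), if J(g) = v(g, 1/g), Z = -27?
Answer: 516888/2269 ≈ 227.80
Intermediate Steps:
J(g) = 1/g
(-39705 + 20561)/(k(108, -84) + J(Z)) = (-39705 + 20561)/(-84 + 1/(-27)) = -19144/(-84 - 1/27) = -19144/(-2269/27) = -19144*(-27/2269) = 516888/2269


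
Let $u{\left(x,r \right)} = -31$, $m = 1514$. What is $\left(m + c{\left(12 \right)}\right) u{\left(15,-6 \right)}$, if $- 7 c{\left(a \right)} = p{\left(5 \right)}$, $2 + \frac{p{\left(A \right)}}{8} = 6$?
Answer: $- \frac{327546}{7} \approx -46792.0$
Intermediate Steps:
$p{\left(A \right)} = 32$ ($p{\left(A \right)} = -16 + 8 \cdot 6 = -16 + 48 = 32$)
$c{\left(a \right)} = - \frac{32}{7}$ ($c{\left(a \right)} = \left(- \frac{1}{7}\right) 32 = - \frac{32}{7}$)
$\left(m + c{\left(12 \right)}\right) u{\left(15,-6 \right)} = \left(1514 - \frac{32}{7}\right) \left(-31\right) = \frac{10566}{7} \left(-31\right) = - \frac{327546}{7}$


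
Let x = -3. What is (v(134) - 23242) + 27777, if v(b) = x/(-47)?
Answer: 213148/47 ≈ 4535.1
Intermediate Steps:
v(b) = 3/47 (v(b) = -3/(-47) = -3*(-1/47) = 3/47)
(v(134) - 23242) + 27777 = (3/47 - 23242) + 27777 = -1092371/47 + 27777 = 213148/47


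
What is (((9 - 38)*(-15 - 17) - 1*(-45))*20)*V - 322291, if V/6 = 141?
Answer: 16140869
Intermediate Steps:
V = 846 (V = 6*141 = 846)
(((9 - 38)*(-15 - 17) - 1*(-45))*20)*V - 322291 = (((9 - 38)*(-15 - 17) - 1*(-45))*20)*846 - 322291 = ((-29*(-32) + 45)*20)*846 - 322291 = ((928 + 45)*20)*846 - 322291 = (973*20)*846 - 322291 = 19460*846 - 322291 = 16463160 - 322291 = 16140869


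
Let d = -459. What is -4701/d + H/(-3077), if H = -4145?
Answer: 320932/27693 ≈ 11.589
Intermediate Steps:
-4701/d + H/(-3077) = -4701/(-459) - 4145/(-3077) = -4701*(-1/459) - 4145*(-1/3077) = 1567/153 + 4145/3077 = 320932/27693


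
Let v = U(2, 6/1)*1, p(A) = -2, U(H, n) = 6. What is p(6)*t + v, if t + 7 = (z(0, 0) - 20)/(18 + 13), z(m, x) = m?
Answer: 660/31 ≈ 21.290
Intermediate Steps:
t = -237/31 (t = -7 + (0 - 20)/(18 + 13) = -7 - 20/31 = -237/31 ≈ -7.6452)
v = 6 (v = 6*1 = 6)
p(6)*t + v = -2*(-237/31) + 6 = 474/31 + 6 = 660/31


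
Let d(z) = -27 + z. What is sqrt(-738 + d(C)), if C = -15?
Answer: 2*I*sqrt(195) ≈ 27.928*I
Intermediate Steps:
sqrt(-738 + d(C)) = sqrt(-738 + (-27 - 15)) = sqrt(-738 - 42) = sqrt(-780) = 2*I*sqrt(195)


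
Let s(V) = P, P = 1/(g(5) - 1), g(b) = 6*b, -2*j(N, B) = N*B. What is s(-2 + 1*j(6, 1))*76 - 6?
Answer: -98/29 ≈ -3.3793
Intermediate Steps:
j(N, B) = -B*N/2 (j(N, B) = -N*B/2 = -B*N/2)
P = 1/29 (P = 1/(6*5 - 1) = 1/(30 - 1) = 1/29 ≈ 0.034483)
s(V) = 1/29
s(-2 + 1*j(6, 1))*76 - 6 = (1/29)*76 - 6 = 76/29 - 6 = -98/29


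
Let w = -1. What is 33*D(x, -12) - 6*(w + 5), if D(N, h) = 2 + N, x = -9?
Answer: -255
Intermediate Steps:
33*D(x, -12) - 6*(w + 5) = 33*(2 - 9) - 6*(-1 + 5) = 33*(-7) - 6*4 = -231 - 24 = -255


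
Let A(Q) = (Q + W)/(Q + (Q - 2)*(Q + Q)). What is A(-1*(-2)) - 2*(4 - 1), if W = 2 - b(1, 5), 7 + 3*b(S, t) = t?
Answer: -11/3 ≈ -3.6667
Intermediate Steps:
b(S, t) = -7/3 + t/3
W = 8/3 (W = 2 - (-7/3 + (1/3)*5) = 2 - (-7/3 + 5/3) = 2 - 1*(-2/3) = 2 + 2/3 = 8/3 ≈ 2.6667)
A(Q) = (8/3 + Q)/(Q + 2*Q*(-2 + Q)) (A(Q) = (Q + 8/3)/(Q + (Q - 2)*(Q + Q)) = (8/3 + Q)/(Q + (-2 + Q)*(2*Q)) = (8/3 + Q)/(Q + 2*Q*(-2 + Q)))
A(-1*(-2)) - 2*(4 - 1) = (8/3 - 1*(-2))/(((-1*(-2)))*(-3 + 2*(-1*(-2)))) - 2*(4 - 1) = (8/3 + 2)/(2*(-3 + 2*2)) - 2*3 = (1/2)*(14/3)/(-3 + 4) - 6 = (1/2)*(14/3)/1 - 6 = (1/2)*1*(14/3) - 6 = 7/3 - 6 = -11/3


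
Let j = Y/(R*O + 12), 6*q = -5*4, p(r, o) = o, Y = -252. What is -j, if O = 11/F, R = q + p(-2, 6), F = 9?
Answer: 1701/103 ≈ 16.515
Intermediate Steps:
q = -10/3 (q = (-5*4)/6 = (⅙)*(-20) = -10/3 ≈ -3.3333)
R = 8/3 (R = -10/3 + 6 = 8/3 ≈ 2.6667)
O = 11/9 ≈ 1.2222
j = -1701/103 (j = -252/((8/3)*(11/9) + 12) = -252/(88/27 + 12) = -252/412/27 = -252*27/412 = -1701/103 ≈ -16.515)
-j = -1*(-1701/103) = 1701/103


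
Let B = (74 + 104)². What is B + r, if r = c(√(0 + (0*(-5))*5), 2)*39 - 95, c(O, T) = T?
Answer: 31667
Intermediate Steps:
B = 31684 (B = 178² = 31684)
r = -17 (r = 2*39 - 95 = 78 - 95 = -17)
B + r = 31684 - 17 = 31667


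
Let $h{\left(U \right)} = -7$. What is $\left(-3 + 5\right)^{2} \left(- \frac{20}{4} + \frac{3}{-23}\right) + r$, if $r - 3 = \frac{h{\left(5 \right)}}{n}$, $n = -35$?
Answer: $- \frac{1992}{115} \approx -17.322$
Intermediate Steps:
$r = \frac{16}{5}$ ($r = 3 - \frac{7}{-35} = 3 - - \frac{1}{5} = 3 + \frac{1}{5} = \frac{16}{5} \approx 3.2$)
$\left(-3 + 5\right)^{2} \left(- \frac{20}{4} + \frac{3}{-23}\right) + r = \left(-3 + 5\right)^{2} \left(- \frac{20}{4} + \frac{3}{-23}\right) + \frac{16}{5} = 2^{2} \left(\left(-20\right) \frac{1}{4} + 3 \left(- \frac{1}{23}\right)\right) + \frac{16}{5} = 4 \left(-5 - \frac{3}{23}\right) + \frac{16}{5} = 4 \left(- \frac{118}{23}\right) + \frac{16}{5} = - \frac{472}{23} + \frac{16}{5} = - \frac{1992}{115}$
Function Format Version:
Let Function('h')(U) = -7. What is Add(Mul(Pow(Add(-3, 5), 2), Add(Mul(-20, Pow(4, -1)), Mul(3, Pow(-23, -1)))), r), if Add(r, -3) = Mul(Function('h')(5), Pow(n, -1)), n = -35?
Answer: Rational(-1992, 115) ≈ -17.322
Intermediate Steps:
r = Rational(16, 5) (r = Add(3, Mul(-7, Pow(-35, -1))) = Add(3, Mul(-7, Rational(-1, 35))) = Add(3, Rational(1, 5)) = Rational(16, 5) ≈ 3.2000)
Add(Mul(Pow(Add(-3, 5), 2), Add(Mul(-20, Pow(4, -1)), Mul(3, Pow(-23, -1)))), r) = Add(Mul(Pow(Add(-3, 5), 2), Add(Mul(-20, Pow(4, -1)), Mul(3, Pow(-23, -1)))), Rational(16, 5)) = Add(Mul(Pow(2, 2), Add(Mul(-20, Rational(1, 4)), Mul(3, Rational(-1, 23)))), Rational(16, 5)) = Add(Mul(4, Add(-5, Rational(-3, 23))), Rational(16, 5)) = Add(Mul(4, Rational(-118, 23)), Rational(16, 5)) = Add(Rational(-472, 23), Rational(16, 5)) = Rational(-1992, 115)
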